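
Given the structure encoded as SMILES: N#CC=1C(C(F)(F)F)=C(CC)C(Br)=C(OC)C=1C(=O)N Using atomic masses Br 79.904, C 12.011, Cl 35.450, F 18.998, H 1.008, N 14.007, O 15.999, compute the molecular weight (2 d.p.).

First, the molecular formula is C12H10BrF3N2O2 (counting implicit H from valence).
  Br: 1 × 79.904 = 79.904
  C: 12 × 12.011 = 144.132
  F: 3 × 18.998 = 56.994
  H: 10 × 1.008 = 10.080
  N: 2 × 14.007 = 28.014
  O: 2 × 15.999 = 31.998
Sum: 1×79.904 + 12×12.011 + 3×18.998 + 10×1.008 + 2×14.007 + 2×15.999 = 351.122 → 351.12 g/mol.

351.12 g/mol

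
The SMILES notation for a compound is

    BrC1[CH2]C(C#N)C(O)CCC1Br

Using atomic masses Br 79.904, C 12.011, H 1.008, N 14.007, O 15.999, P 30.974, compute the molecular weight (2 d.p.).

First, the molecular formula is C8H11Br2NO (counting implicit H from valence).
  Br: 2 × 79.904 = 159.808
  C: 8 × 12.011 = 96.088
  H: 11 × 1.008 = 11.088
  N: 1 × 14.007 = 14.007
  O: 1 × 15.999 = 15.999
Sum: 2×79.904 + 8×12.011 + 11×1.008 + 1×14.007 + 1×15.999 = 296.990 → 296.99 g/mol.

296.99 g/mol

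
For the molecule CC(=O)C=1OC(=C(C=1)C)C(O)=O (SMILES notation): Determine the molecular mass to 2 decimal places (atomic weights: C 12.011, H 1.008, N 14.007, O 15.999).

168.15 g/mol

First, the molecular formula is C8H8O4 (counting implicit H from valence).
  C: 8 × 12.011 = 96.088
  H: 8 × 1.008 = 8.064
  O: 4 × 15.999 = 63.996
Sum: 8×12.011 + 8×1.008 + 4×15.999 = 168.148 → 168.15 g/mol.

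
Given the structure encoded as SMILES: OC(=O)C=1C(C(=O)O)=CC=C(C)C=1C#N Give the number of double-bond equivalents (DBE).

Molecular formula: C10H7NO4.
DoU = (2C + 2 + N − H − X) / 2, where X is the halogen count and O/S are ignored.
    = (2·10 + 2 + 1 − 7 − 0) / 2 = 16 / 2 = 8.

8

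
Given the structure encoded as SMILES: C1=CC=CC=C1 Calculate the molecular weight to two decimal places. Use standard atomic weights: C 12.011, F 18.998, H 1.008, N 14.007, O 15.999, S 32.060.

First, the molecular formula is C6H6 (counting implicit H from valence).
  C: 6 × 12.011 = 72.066
  H: 6 × 1.008 = 6.048
Sum: 6×12.011 + 6×1.008 = 78.114 → 78.11 g/mol.

78.11 g/mol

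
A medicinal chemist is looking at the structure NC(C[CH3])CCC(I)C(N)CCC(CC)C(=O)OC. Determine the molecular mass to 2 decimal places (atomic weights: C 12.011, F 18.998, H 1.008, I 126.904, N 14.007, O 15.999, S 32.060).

384.30 g/mol

First, the molecular formula is C14H29IN2O2 (counting implicit H from valence).
  C: 14 × 12.011 = 168.154
  H: 29 × 1.008 = 29.232
  I: 1 × 126.904 = 126.904
  N: 2 × 14.007 = 28.014
  O: 2 × 15.999 = 31.998
Sum: 14×12.011 + 29×1.008 + 1×126.904 + 2×14.007 + 2×15.999 = 384.302 → 384.30 g/mol.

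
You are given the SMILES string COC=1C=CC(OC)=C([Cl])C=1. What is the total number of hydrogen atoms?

Walk through each heavy atom and fill implicit hydrogens from standard valence (C 4, N 3, O 2, S 2, halogen 1):
  atom 1: C, bond orders sum to 1 (valence 4) → 3 H
  atom 2: O, bond orders sum to 2 (valence 2) → 0 H
  atom 3: C, bond orders sum to 4 (valence 4) → 0 H
  atom 4: C, bond orders sum to 3 (valence 4) → 1 H
  atom 5: C, bond orders sum to 3 (valence 4) → 1 H
  atom 6: C, bond orders sum to 4 (valence 4) → 0 H
  atom 7: O, bond orders sum to 2 (valence 2) → 0 H
  atom 8: C, bond orders sum to 1 (valence 4) → 3 H
  atom 9: C, bond orders sum to 4 (valence 4) → 0 H
  atom 10: Cl with explicit H count 0
  atom 11: C, bond orders sum to 3 (valence 4) → 1 H
Total hydrogens: 9.

9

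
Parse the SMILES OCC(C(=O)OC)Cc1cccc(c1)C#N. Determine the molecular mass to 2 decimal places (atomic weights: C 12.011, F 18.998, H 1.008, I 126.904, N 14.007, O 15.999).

219.24 g/mol

First, the molecular formula is C12H13NO3 (counting implicit H from valence).
  C: 12 × 12.011 = 144.132
  H: 13 × 1.008 = 13.104
  N: 1 × 14.007 = 14.007
  O: 3 × 15.999 = 47.997
Sum: 12×12.011 + 13×1.008 + 1×14.007 + 3×15.999 = 219.240 → 219.24 g/mol.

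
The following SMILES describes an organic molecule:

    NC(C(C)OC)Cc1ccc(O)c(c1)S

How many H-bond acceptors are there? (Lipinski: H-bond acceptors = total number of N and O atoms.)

3

N atoms: 1; O atoms: 2.
Lipinski HBA = 1 + 2 = 3.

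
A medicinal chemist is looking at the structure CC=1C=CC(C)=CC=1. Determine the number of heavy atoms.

8

Every atom symbol written in the SMILES (organic subset) is one heavy atom; implicit H are not written.
Heavy atoms by element → C:8.
Total: 8.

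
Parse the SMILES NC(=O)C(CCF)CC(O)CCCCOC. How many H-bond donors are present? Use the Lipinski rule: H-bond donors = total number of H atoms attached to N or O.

Donors: find every N or O and count the H atoms it carries.
  atom 1 (N): bond orders sum to 1 → 2 H
  atom 3 (O): bond orders sum to 2 → 0 H
  atom 10 (O): bond orders sum to 1 → 1 H
  atom 15 (O): bond orders sum to 2 → 0 H
Lipinski HBD = 3.

3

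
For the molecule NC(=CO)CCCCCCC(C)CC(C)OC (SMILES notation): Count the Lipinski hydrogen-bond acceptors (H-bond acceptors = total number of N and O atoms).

3

N atoms: 1; O atoms: 2.
Lipinski HBA = 1 + 2 = 3.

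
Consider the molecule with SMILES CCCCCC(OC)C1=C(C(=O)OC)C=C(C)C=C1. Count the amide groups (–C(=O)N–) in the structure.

Scan the SMILES for the amide motif — none present.
Groups that are present: 1 ester, 1 ether.

0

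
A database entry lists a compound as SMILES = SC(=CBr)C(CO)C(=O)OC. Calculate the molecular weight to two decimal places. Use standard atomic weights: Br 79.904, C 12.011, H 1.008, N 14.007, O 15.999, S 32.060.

241.10 g/mol

First, the molecular formula is C6H9BrO3S (counting implicit H from valence).
  Br: 1 × 79.904 = 79.904
  C: 6 × 12.011 = 72.066
  H: 9 × 1.008 = 9.072
  O: 3 × 15.999 = 47.997
  S: 1 × 32.060 = 32.060
Sum: 1×79.904 + 6×12.011 + 9×1.008 + 3×15.999 + 1×32.060 = 241.099 → 241.10 g/mol.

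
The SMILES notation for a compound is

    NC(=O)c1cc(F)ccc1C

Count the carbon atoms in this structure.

Count every carbon token in the SMILES (each C, including those in ring-closure positions and inside branches).
Carbon count: 8.

8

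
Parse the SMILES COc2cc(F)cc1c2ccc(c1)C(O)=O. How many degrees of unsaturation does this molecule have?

8

Molecular formula: C12H9FO3.
DoU = (2C + 2 + N − H − X) / 2, where X is the halogen count and O/S are ignored.
    = (2·12 + 2 + 0 − 9 − 1) / 2 = 16 / 2 = 8.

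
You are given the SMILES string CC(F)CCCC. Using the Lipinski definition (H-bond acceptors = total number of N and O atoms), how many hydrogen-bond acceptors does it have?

N atoms: 0; O atoms: 0.
Lipinski HBA = 0 + 0 = 0.

0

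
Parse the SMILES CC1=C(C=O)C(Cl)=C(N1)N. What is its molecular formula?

Walk through each heavy atom and fill implicit hydrogens from standard valence (C 4, N 3, O 2, S 2, halogen 1):
  atom 1: C, bond orders sum to 1 (valence 4) → 3 H
  atom 2: C, bond orders sum to 4 (valence 4) → 0 H
  atom 3: C, bond orders sum to 4 (valence 4) → 0 H
  atom 4: C, bond orders sum to 3 (valence 4) → 1 H
  atom 5: O, bond orders sum to 2 (valence 2) → 0 H
  atom 6: C, bond orders sum to 4 (valence 4) → 0 H
  atom 7: Cl (halogen, monovalent) → 0 H
  atom 8: C, bond orders sum to 4 (valence 4) → 0 H
  atom 9: N, bond orders sum to 2 (valence 3) → 1 H
  atom 10: N, bond orders sum to 1 (valence 3) → 2 H
Totals → C:6, H:7, Cl:1, N:2, O:1.
In Hill order: C6H7ClN2O.

C6H7ClN2O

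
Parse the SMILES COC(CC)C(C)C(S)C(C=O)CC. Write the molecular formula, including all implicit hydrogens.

C11H22O2S

Walk through each heavy atom and fill implicit hydrogens from standard valence (C 4, N 3, O 2, S 2, halogen 1):
  atom 1: C, bond orders sum to 1 (valence 4) → 3 H
  atom 2: O, bond orders sum to 2 (valence 2) → 0 H
  atom 3: C, bond orders sum to 3 (valence 4) → 1 H
  atom 4: C, bond orders sum to 2 (valence 4) → 2 H
  atom 5: C, bond orders sum to 1 (valence 4) → 3 H
  atom 6: C, bond orders sum to 3 (valence 4) → 1 H
  atom 7: C, bond orders sum to 1 (valence 4) → 3 H
  atom 8: C, bond orders sum to 3 (valence 4) → 1 H
  atom 9: S, bond orders sum to 1 (valence 2) → 1 H
  atom 10: C, bond orders sum to 3 (valence 4) → 1 H
  atom 11: C, bond orders sum to 3 (valence 4) → 1 H
  atom 12: O, bond orders sum to 2 (valence 2) → 0 H
  atom 13: C, bond orders sum to 2 (valence 4) → 2 H
  atom 14: C, bond orders sum to 1 (valence 4) → 3 H
Totals → C:11, H:22, O:2, S:1.
In Hill order: C11H22O2S.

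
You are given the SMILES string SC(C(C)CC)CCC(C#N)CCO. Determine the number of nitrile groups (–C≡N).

1

The nitrile motif appears at heavy-atom position 10 in the SMILES.
Other groups present: 1 hydroxyl, 1 thiol.
Nitrile count: 1.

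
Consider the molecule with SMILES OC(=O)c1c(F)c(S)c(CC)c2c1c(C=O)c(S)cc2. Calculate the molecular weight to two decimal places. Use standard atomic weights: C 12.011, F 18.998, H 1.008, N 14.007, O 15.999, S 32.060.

310.36 g/mol

First, the molecular formula is C14H11FO3S2 (counting implicit H from valence).
  C: 14 × 12.011 = 168.154
  F: 1 × 18.998 = 18.998
  H: 11 × 1.008 = 11.088
  O: 3 × 15.999 = 47.997
  S: 2 × 32.060 = 64.120
Sum: 14×12.011 + 1×18.998 + 11×1.008 + 3×15.999 + 2×32.060 = 310.357 → 310.36 g/mol.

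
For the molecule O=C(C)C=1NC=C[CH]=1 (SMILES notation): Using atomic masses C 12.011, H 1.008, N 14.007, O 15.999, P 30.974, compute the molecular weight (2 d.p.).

First, the molecular formula is C6H7NO (counting implicit H from valence).
  C: 6 × 12.011 = 72.066
  H: 7 × 1.008 = 7.056
  N: 1 × 14.007 = 14.007
  O: 1 × 15.999 = 15.999
Sum: 6×12.011 + 7×1.008 + 1×14.007 + 1×15.999 = 109.128 → 109.13 g/mol.

109.13 g/mol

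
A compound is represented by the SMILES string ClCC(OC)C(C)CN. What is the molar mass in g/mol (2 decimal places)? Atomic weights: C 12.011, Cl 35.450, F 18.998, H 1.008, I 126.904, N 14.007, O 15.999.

First, the molecular formula is C6H14ClNO (counting implicit H from valence).
  C: 6 × 12.011 = 72.066
  Cl: 1 × 35.450 = 35.450
  H: 14 × 1.008 = 14.112
  N: 1 × 14.007 = 14.007
  O: 1 × 15.999 = 15.999
Sum: 6×12.011 + 1×35.450 + 14×1.008 + 1×14.007 + 1×15.999 = 151.634 → 151.63 g/mol.

151.63 g/mol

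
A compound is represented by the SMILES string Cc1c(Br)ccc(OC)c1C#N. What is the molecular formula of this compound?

C9H8BrNO

Walk through each heavy atom and fill implicit hydrogens from standard valence (C 4, N 3, O 2, S 2, halogen 1); for lowercase aromatic atoms, an aromatic c carries 1 H when it has two neighbours and 0 H with three, and aromatic n carries 0 H:
  atom 1: C, bond orders sum to 1 (valence 4) → 3 H
  atom 2: aromatic c, 3 neighbours → 0 H
  atom 3: aromatic c, 3 neighbours → 0 H
  atom 4: Br (halogen, monovalent) → 0 H
  atom 5: aromatic c, 2 neighbours → 1 H
  atom 6: aromatic c, 2 neighbours → 1 H
  atom 7: aromatic c, 3 neighbours → 0 H
  atom 8: O, bond orders sum to 2 (valence 2) → 0 H
  atom 9: C, bond orders sum to 1 (valence 4) → 3 H
  atom 10: aromatic c, 3 neighbours → 0 H
  atom 11: C, bond orders sum to 4 (valence 4) → 0 H
  atom 12: N, bond orders sum to 3 (valence 3) → 0 H
Totals → C:9, H:8, Br:1, N:1, O:1.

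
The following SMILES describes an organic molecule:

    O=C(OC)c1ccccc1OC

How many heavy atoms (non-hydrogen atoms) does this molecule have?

Every atom symbol written in the SMILES (organic subset) is one heavy atom; implicit H are not written.
Heavy atoms by element → C:9, O:3.
Total: 12.

12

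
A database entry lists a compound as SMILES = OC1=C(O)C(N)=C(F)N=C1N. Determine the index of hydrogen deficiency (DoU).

Degree of unsaturation = (number of rings) + (number of π bonds).
Ring closures in the SMILES: 1.
π bonds: 3 double bonds (each 1 DoU) → 3 DoU from unsaturation.
Total DoU = 1 + 3 = 4.

4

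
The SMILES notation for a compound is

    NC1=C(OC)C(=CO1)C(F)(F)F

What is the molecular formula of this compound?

Walk through each heavy atom and fill implicit hydrogens from standard valence (C 4, N 3, O 2, S 2, halogen 1):
  atom 1: N, bond orders sum to 1 (valence 3) → 2 H
  atom 2: C, bond orders sum to 4 (valence 4) → 0 H
  atom 3: C, bond orders sum to 4 (valence 4) → 0 H
  atom 4: O, bond orders sum to 2 (valence 2) → 0 H
  atom 5: C, bond orders sum to 1 (valence 4) → 3 H
  atom 6: C, bond orders sum to 4 (valence 4) → 0 H
  atom 7: C, bond orders sum to 3 (valence 4) → 1 H
  atom 8: O, bond orders sum to 2 (valence 2) → 0 H
  atom 9: C, bond orders sum to 4 (valence 4) → 0 H
  atom 10: F (halogen, monovalent) → 0 H
  atom 11: F (halogen, monovalent) → 0 H
  atom 12: F (halogen, monovalent) → 0 H
Totals → C:6, H:6, F:3, N:1, O:2.
In Hill order: C6H6F3NO2.

C6H6F3NO2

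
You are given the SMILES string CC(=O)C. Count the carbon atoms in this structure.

Count every carbon token in the SMILES (each C, including those in ring-closure positions and inside branches).
Carbon count: 3.

3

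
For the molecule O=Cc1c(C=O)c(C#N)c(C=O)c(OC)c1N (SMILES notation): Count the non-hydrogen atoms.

17

Every atom symbol written in the SMILES (organic subset) is one heavy atom; implicit H are not written.
Heavy atoms by element → C:11, N:2, O:4.
Total: 17.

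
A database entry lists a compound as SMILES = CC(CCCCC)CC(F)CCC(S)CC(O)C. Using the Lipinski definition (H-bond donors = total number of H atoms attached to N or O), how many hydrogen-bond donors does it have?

Donors: find every N or O and count the H atoms it carries.
  atom 17 (O): bond orders sum to 1 → 1 H
Lipinski HBD = 1.

1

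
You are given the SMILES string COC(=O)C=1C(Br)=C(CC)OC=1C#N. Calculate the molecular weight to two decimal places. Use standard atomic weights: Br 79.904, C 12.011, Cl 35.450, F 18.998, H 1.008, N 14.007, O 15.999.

258.07 g/mol

First, the molecular formula is C9H8BrNO3 (counting implicit H from valence).
  Br: 1 × 79.904 = 79.904
  C: 9 × 12.011 = 108.099
  H: 8 × 1.008 = 8.064
  N: 1 × 14.007 = 14.007
  O: 3 × 15.999 = 47.997
Sum: 1×79.904 + 9×12.011 + 8×1.008 + 1×14.007 + 3×15.999 = 258.071 → 258.07 g/mol.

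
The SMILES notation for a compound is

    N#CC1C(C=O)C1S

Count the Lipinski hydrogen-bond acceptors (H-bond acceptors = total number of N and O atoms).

2

N atoms: 1; O atoms: 1.
Lipinski HBA = 1 + 1 = 2.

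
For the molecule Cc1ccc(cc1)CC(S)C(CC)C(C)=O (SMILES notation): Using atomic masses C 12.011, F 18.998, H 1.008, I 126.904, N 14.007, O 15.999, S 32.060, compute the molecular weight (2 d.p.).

236.37 g/mol

First, the molecular formula is C14H20OS (counting implicit H from valence).
  C: 14 × 12.011 = 168.154
  H: 20 × 1.008 = 20.160
  O: 1 × 15.999 = 15.999
  S: 1 × 32.060 = 32.060
Sum: 14×12.011 + 20×1.008 + 1×15.999 + 1×32.060 = 236.373 → 236.37 g/mol.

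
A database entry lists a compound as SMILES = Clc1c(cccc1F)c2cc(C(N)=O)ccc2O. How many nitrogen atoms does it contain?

1

Scan the SMILES for N atoms (remember two-letter symbols like Cl and Br are single atoms).
Nitrogen count: 1.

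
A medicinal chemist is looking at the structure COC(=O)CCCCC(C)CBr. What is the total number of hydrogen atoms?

Walk through each heavy atom and fill implicit hydrogens from standard valence (C 4, N 3, O 2, S 2, halogen 1):
  atom 1: C, bond orders sum to 1 (valence 4) → 3 H
  atom 2: O, bond orders sum to 2 (valence 2) → 0 H
  atom 3: C, bond orders sum to 4 (valence 4) → 0 H
  atom 4: O, bond orders sum to 2 (valence 2) → 0 H
  atom 5: C, bond orders sum to 2 (valence 4) → 2 H
  atom 6: C, bond orders sum to 2 (valence 4) → 2 H
  atom 7: C, bond orders sum to 2 (valence 4) → 2 H
  atom 8: C, bond orders sum to 2 (valence 4) → 2 H
  atom 9: C, bond orders sum to 3 (valence 4) → 1 H
  atom 10: C, bond orders sum to 1 (valence 4) → 3 H
  atom 11: C, bond orders sum to 2 (valence 4) → 2 H
  atom 12: Br (halogen, monovalent) → 0 H
Total hydrogens: 17.

17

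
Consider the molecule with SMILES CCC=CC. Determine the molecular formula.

Walk through each heavy atom and fill implicit hydrogens from standard valence (C 4, N 3, O 2, S 2, halogen 1):
  atom 1: C, bond orders sum to 1 (valence 4) → 3 H
  atom 2: C, bond orders sum to 2 (valence 4) → 2 H
  atom 3: C, bond orders sum to 3 (valence 4) → 1 H
  atom 4: C, bond orders sum to 3 (valence 4) → 1 H
  atom 5: C, bond orders sum to 1 (valence 4) → 3 H
Totals → C:5, H:10.
In Hill order: C5H10.

C5H10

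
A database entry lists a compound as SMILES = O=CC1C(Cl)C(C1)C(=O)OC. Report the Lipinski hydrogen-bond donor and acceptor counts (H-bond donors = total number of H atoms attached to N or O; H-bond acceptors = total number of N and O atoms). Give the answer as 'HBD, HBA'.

0, 3

Donors: find every N or O and count the H atoms it carries.
  atom 1 (O): bond orders sum to 2 → 0 H
  atom 9 (O): bond orders sum to 2 → 0 H
  atom 10 (O): bond orders sum to 2 → 0 H
Lipinski HBD = 0.
Acceptors: N atoms = 0, O atoms = 3 → HBA = 3.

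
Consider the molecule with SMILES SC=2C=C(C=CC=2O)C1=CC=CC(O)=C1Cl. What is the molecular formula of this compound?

Walk through each heavy atom and fill implicit hydrogens from standard valence (C 4, N 3, O 2, S 2, halogen 1):
  atom 1: S, bond orders sum to 1 (valence 2) → 1 H
  atom 2: C, bond orders sum to 4 (valence 4) → 0 H
  atom 3: C, bond orders sum to 3 (valence 4) → 1 H
  atom 4: C, bond orders sum to 4 (valence 4) → 0 H
  atom 5: C, bond orders sum to 3 (valence 4) → 1 H
  atom 6: C, bond orders sum to 3 (valence 4) → 1 H
  atom 7: C, bond orders sum to 4 (valence 4) → 0 H
  atom 8: O, bond orders sum to 1 (valence 2) → 1 H
  atom 9: C, bond orders sum to 4 (valence 4) → 0 H
  atom 10: C, bond orders sum to 3 (valence 4) → 1 H
  atom 11: C, bond orders sum to 3 (valence 4) → 1 H
  atom 12: C, bond orders sum to 3 (valence 4) → 1 H
  atom 13: C, bond orders sum to 4 (valence 4) → 0 H
  atom 14: O, bond orders sum to 1 (valence 2) → 1 H
  atom 15: C, bond orders sum to 4 (valence 4) → 0 H
  atom 16: Cl (halogen, monovalent) → 0 H
Totals → C:12, H:9, Cl:1, O:2, S:1.

C12H9ClO2S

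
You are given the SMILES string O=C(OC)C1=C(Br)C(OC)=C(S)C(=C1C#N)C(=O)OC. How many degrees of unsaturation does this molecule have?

8

Degree of unsaturation = (number of rings) + (number of π bonds).
Ring closures in the SMILES: 1.
π bonds: 5 double bonds (each 1 DoU), 1 triple bond (each 2 DoU) → 7 DoU from unsaturation.
Total DoU = 1 + 7 = 8.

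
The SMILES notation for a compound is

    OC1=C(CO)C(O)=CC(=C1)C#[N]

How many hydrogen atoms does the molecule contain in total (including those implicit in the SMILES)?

Walk through each heavy atom and fill implicit hydrogens from standard valence (C 4, N 3, O 2, S 2, halogen 1):
  atom 1: O, bond orders sum to 1 (valence 2) → 1 H
  atom 2: C, bond orders sum to 4 (valence 4) → 0 H
  atom 3: C, bond orders sum to 4 (valence 4) → 0 H
  atom 4: C, bond orders sum to 2 (valence 4) → 2 H
  atom 5: O, bond orders sum to 1 (valence 2) → 1 H
  atom 6: C, bond orders sum to 4 (valence 4) → 0 H
  atom 7: O, bond orders sum to 1 (valence 2) → 1 H
  atom 8: C, bond orders sum to 3 (valence 4) → 1 H
  atom 9: C, bond orders sum to 4 (valence 4) → 0 H
  atom 10: C, bond orders sum to 3 (valence 4) → 1 H
  atom 11: C, bond orders sum to 4 (valence 4) → 0 H
  atom 12: N with explicit H count 0
Total hydrogens: 7.

7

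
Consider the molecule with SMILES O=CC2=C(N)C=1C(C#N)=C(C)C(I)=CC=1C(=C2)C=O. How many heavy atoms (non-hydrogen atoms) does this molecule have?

19

Every atom symbol written in the SMILES (organic subset) is one heavy atom; implicit H are not written.
Heavy atoms by element → C:14, I:1, N:2, O:2.
Total: 19.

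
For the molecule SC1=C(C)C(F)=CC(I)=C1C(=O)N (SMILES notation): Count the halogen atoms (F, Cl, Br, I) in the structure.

Halogen atoms appear at heavy-atom positions 6, 9 (1×F, 1×I).
Other groups present: 1 amide, 1 thiol.
Halogen count: 2.

2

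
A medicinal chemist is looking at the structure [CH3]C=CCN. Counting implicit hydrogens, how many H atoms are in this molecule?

9

Walk through each heavy atom and fill implicit hydrogens from standard valence (C 4, N 3, O 2, S 2, halogen 1):
  atom 1: C with explicit H count 3
  atom 2: C, bond orders sum to 3 (valence 4) → 1 H
  atom 3: C, bond orders sum to 3 (valence 4) → 1 H
  atom 4: C, bond orders sum to 2 (valence 4) → 2 H
  atom 5: N, bond orders sum to 1 (valence 3) → 2 H
Total hydrogens: 9.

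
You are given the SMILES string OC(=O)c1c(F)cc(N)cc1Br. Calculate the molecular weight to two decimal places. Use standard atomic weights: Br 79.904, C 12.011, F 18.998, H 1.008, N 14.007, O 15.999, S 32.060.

234.02 g/mol

First, the molecular formula is C7H5BrFNO2 (counting implicit H from valence).
  Br: 1 × 79.904 = 79.904
  C: 7 × 12.011 = 84.077
  F: 1 × 18.998 = 18.998
  H: 5 × 1.008 = 5.040
  N: 1 × 14.007 = 14.007
  O: 2 × 15.999 = 31.998
Sum: 1×79.904 + 7×12.011 + 1×18.998 + 5×1.008 + 1×14.007 + 2×15.999 = 234.024 → 234.02 g/mol.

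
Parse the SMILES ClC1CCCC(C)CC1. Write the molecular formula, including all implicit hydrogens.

C8H15Cl

Walk through each heavy atom and fill implicit hydrogens from standard valence (C 4, N 3, O 2, S 2, halogen 1):
  atom 1: Cl (halogen, monovalent) → 0 H
  atom 2: C, bond orders sum to 3 (valence 4) → 1 H
  atom 3: C, bond orders sum to 2 (valence 4) → 2 H
  atom 4: C, bond orders sum to 2 (valence 4) → 2 H
  atom 5: C, bond orders sum to 2 (valence 4) → 2 H
  atom 6: C, bond orders sum to 3 (valence 4) → 1 H
  atom 7: C, bond orders sum to 1 (valence 4) → 3 H
  atom 8: C, bond orders sum to 2 (valence 4) → 2 H
  atom 9: C, bond orders sum to 2 (valence 4) → 2 H
Totals → C:8, H:15, Cl:1.
In Hill order: C8H15Cl.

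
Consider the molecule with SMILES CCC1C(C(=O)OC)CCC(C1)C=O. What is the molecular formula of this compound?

C11H18O3

Walk through each heavy atom and fill implicit hydrogens from standard valence (C 4, N 3, O 2, S 2, halogen 1):
  atom 1: C, bond orders sum to 1 (valence 4) → 3 H
  atom 2: C, bond orders sum to 2 (valence 4) → 2 H
  atom 3: C, bond orders sum to 3 (valence 4) → 1 H
  atom 4: C, bond orders sum to 3 (valence 4) → 1 H
  atom 5: C, bond orders sum to 4 (valence 4) → 0 H
  atom 6: O, bond orders sum to 2 (valence 2) → 0 H
  atom 7: O, bond orders sum to 2 (valence 2) → 0 H
  atom 8: C, bond orders sum to 1 (valence 4) → 3 H
  atom 9: C, bond orders sum to 2 (valence 4) → 2 H
  atom 10: C, bond orders sum to 2 (valence 4) → 2 H
  atom 11: C, bond orders sum to 3 (valence 4) → 1 H
  atom 12: C, bond orders sum to 2 (valence 4) → 2 H
  atom 13: C, bond orders sum to 3 (valence 4) → 1 H
  atom 14: O, bond orders sum to 2 (valence 2) → 0 H
Totals → C:11, H:18, O:3.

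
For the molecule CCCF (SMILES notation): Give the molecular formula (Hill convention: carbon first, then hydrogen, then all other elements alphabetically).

Walk through each heavy atom and fill implicit hydrogens from standard valence (C 4, N 3, O 2, S 2, halogen 1):
  atom 1: C, bond orders sum to 1 (valence 4) → 3 H
  atom 2: C, bond orders sum to 2 (valence 4) → 2 H
  atom 3: C, bond orders sum to 2 (valence 4) → 2 H
  atom 4: F (halogen, monovalent) → 0 H
Totals → C:3, H:7, F:1.
In Hill order: C3H7F.

C3H7F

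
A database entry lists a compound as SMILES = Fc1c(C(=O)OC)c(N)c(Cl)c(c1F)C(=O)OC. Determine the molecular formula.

Walk through each heavy atom and fill implicit hydrogens from standard valence (C 4, N 3, O 2, S 2, halogen 1); for lowercase aromatic atoms, an aromatic c carries 1 H when it has two neighbours and 0 H with three, and aromatic n carries 0 H:
  atom 1: F (halogen, monovalent) → 0 H
  atom 2: aromatic c, 3 neighbours → 0 H
  atom 3: aromatic c, 3 neighbours → 0 H
  atom 4: C, bond orders sum to 4 (valence 4) → 0 H
  atom 5: O, bond orders sum to 2 (valence 2) → 0 H
  atom 6: O, bond orders sum to 2 (valence 2) → 0 H
  atom 7: C, bond orders sum to 1 (valence 4) → 3 H
  atom 8: aromatic c, 3 neighbours → 0 H
  atom 9: N, bond orders sum to 1 (valence 3) → 2 H
  atom 10: aromatic c, 3 neighbours → 0 H
  atom 11: Cl (halogen, monovalent) → 0 H
  atom 12: aromatic c, 3 neighbours → 0 H
  atom 13: aromatic c, 3 neighbours → 0 H
  atom 14: F (halogen, monovalent) → 0 H
  atom 15: C, bond orders sum to 4 (valence 4) → 0 H
  atom 16: O, bond orders sum to 2 (valence 2) → 0 H
  atom 17: O, bond orders sum to 2 (valence 2) → 0 H
  atom 18: C, bond orders sum to 1 (valence 4) → 3 H
Totals → C:10, H:8, Cl:1, F:2, N:1, O:4.

C10H8ClF2NO4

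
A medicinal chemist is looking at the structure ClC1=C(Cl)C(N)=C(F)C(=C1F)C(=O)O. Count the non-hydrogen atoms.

14

Every atom symbol written in the SMILES (organic subset) is one heavy atom; implicit H are not written.
Heavy atoms by element → C:7, Cl:2, F:2, N:1, O:2.
Total: 14.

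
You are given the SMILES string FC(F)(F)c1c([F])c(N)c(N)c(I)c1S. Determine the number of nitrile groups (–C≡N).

Scan the SMILES for the nitrile motif — none present.
Groups that are present: 2 primary amine, 1 thiol.

0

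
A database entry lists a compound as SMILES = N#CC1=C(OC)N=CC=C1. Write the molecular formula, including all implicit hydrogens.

C7H6N2O

Walk through each heavy atom and fill implicit hydrogens from standard valence (C 4, N 3, O 2, S 2, halogen 1):
  atom 1: N, bond orders sum to 3 (valence 3) → 0 H
  atom 2: C, bond orders sum to 4 (valence 4) → 0 H
  atom 3: C, bond orders sum to 4 (valence 4) → 0 H
  atom 4: C, bond orders sum to 4 (valence 4) → 0 H
  atom 5: O, bond orders sum to 2 (valence 2) → 0 H
  atom 6: C, bond orders sum to 1 (valence 4) → 3 H
  atom 7: N, bond orders sum to 3 (valence 3) → 0 H
  atom 8: C, bond orders sum to 3 (valence 4) → 1 H
  atom 9: C, bond orders sum to 3 (valence 4) → 1 H
  atom 10: C, bond orders sum to 3 (valence 4) → 1 H
Totals → C:7, H:6, N:2, O:1.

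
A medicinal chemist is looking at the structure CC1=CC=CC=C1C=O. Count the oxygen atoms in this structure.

Scan the SMILES for O atoms (remember two-letter symbols like Cl and Br are single atoms).
Oxygen count: 1.

1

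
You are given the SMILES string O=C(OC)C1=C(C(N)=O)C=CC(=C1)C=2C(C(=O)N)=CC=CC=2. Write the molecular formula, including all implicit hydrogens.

Walk through each heavy atom and fill implicit hydrogens from standard valence (C 4, N 3, O 2, S 2, halogen 1):
  atom 1: O, bond orders sum to 2 (valence 2) → 0 H
  atom 2: C, bond orders sum to 4 (valence 4) → 0 H
  atom 3: O, bond orders sum to 2 (valence 2) → 0 H
  atom 4: C, bond orders sum to 1 (valence 4) → 3 H
  atom 5: C, bond orders sum to 4 (valence 4) → 0 H
  atom 6: C, bond orders sum to 4 (valence 4) → 0 H
  atom 7: C, bond orders sum to 4 (valence 4) → 0 H
  atom 8: N, bond orders sum to 1 (valence 3) → 2 H
  atom 9: O, bond orders sum to 2 (valence 2) → 0 H
  atom 10: C, bond orders sum to 3 (valence 4) → 1 H
  atom 11: C, bond orders sum to 3 (valence 4) → 1 H
  atom 12: C, bond orders sum to 4 (valence 4) → 0 H
  atom 13: C, bond orders sum to 3 (valence 4) → 1 H
  atom 14: C, bond orders sum to 4 (valence 4) → 0 H
  atom 15: C, bond orders sum to 4 (valence 4) → 0 H
  atom 16: C, bond orders sum to 4 (valence 4) → 0 H
  atom 17: O, bond orders sum to 2 (valence 2) → 0 H
  atom 18: N, bond orders sum to 1 (valence 3) → 2 H
  atom 19: C, bond orders sum to 3 (valence 4) → 1 H
  atom 20: C, bond orders sum to 3 (valence 4) → 1 H
  atom 21: C, bond orders sum to 3 (valence 4) → 1 H
  atom 22: C, bond orders sum to 3 (valence 4) → 1 H
Totals → C:16, H:14, N:2, O:4.
In Hill order: C16H14N2O4.

C16H14N2O4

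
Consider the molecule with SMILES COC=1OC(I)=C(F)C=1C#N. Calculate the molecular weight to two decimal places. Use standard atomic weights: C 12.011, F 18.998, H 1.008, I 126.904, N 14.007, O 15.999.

267.00 g/mol

First, the molecular formula is C6H3FINO2 (counting implicit H from valence).
  C: 6 × 12.011 = 72.066
  F: 1 × 18.998 = 18.998
  H: 3 × 1.008 = 3.024
  I: 1 × 126.904 = 126.904
  N: 1 × 14.007 = 14.007
  O: 2 × 15.999 = 31.998
Sum: 6×12.011 + 1×18.998 + 3×1.008 + 1×126.904 + 1×14.007 + 2×15.999 = 266.997 → 267.00 g/mol.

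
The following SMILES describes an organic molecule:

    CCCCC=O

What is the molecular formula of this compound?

Walk through each heavy atom and fill implicit hydrogens from standard valence (C 4, N 3, O 2, S 2, halogen 1):
  atom 1: C, bond orders sum to 1 (valence 4) → 3 H
  atom 2: C, bond orders sum to 2 (valence 4) → 2 H
  atom 3: C, bond orders sum to 2 (valence 4) → 2 H
  atom 4: C, bond orders sum to 2 (valence 4) → 2 H
  atom 5: C, bond orders sum to 3 (valence 4) → 1 H
  atom 6: O, bond orders sum to 2 (valence 2) → 0 H
Totals → C:5, H:10, O:1.
In Hill order: C5H10O.

C5H10O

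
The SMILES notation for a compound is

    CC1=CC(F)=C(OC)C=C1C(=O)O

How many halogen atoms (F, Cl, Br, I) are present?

1

Halogen atoms appear at heavy-atom position 5 (1×F).
Other groups present: 1 carboxylic acid, 1 ether.
Halogen count: 1.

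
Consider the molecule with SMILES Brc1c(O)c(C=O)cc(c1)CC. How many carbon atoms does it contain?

Count every carbon token in the SMILES (each C, including those in ring-closure positions and inside branches).
Carbon count: 9.

9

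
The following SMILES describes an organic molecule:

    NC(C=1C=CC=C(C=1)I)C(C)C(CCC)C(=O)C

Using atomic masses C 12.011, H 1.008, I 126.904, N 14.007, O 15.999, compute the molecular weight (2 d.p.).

359.25 g/mol

First, the molecular formula is C15H22INO (counting implicit H from valence).
  C: 15 × 12.011 = 180.165
  H: 22 × 1.008 = 22.176
  I: 1 × 126.904 = 126.904
  N: 1 × 14.007 = 14.007
  O: 1 × 15.999 = 15.999
Sum: 15×12.011 + 22×1.008 + 1×126.904 + 1×14.007 + 1×15.999 = 359.251 → 359.25 g/mol.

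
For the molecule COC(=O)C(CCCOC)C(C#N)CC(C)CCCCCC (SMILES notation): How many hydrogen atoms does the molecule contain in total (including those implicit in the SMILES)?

Walk through each heavy atom and fill implicit hydrogens from standard valence (C 4, N 3, O 2, S 2, halogen 1):
  atom 1: C, bond orders sum to 1 (valence 4) → 3 H
  atom 2: O, bond orders sum to 2 (valence 2) → 0 H
  atom 3: C, bond orders sum to 4 (valence 4) → 0 H
  atom 4: O, bond orders sum to 2 (valence 2) → 0 H
  atom 5: C, bond orders sum to 3 (valence 4) → 1 H
  atom 6: C, bond orders sum to 2 (valence 4) → 2 H
  atom 7: C, bond orders sum to 2 (valence 4) → 2 H
  atom 8: C, bond orders sum to 2 (valence 4) → 2 H
  atom 9: O, bond orders sum to 2 (valence 2) → 0 H
  atom 10: C, bond orders sum to 1 (valence 4) → 3 H
  atom 11: C, bond orders sum to 3 (valence 4) → 1 H
  atom 12: C, bond orders sum to 4 (valence 4) → 0 H
  atom 13: N, bond orders sum to 3 (valence 3) → 0 H
  atom 14: C, bond orders sum to 2 (valence 4) → 2 H
  atom 15: C, bond orders sum to 3 (valence 4) → 1 H
  atom 16: C, bond orders sum to 1 (valence 4) → 3 H
  atom 17: C, bond orders sum to 2 (valence 4) → 2 H
  atom 18: C, bond orders sum to 2 (valence 4) → 2 H
  atom 19: C, bond orders sum to 2 (valence 4) → 2 H
  atom 20: C, bond orders sum to 2 (valence 4) → 2 H
  atom 21: C, bond orders sum to 2 (valence 4) → 2 H
  atom 22: C, bond orders sum to 1 (valence 4) → 3 H
Total hydrogens: 33.

33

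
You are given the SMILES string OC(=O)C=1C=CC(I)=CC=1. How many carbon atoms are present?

7

Count every carbon token in the SMILES (each C, including those in ring-closure positions and inside branches).
Carbon count: 7.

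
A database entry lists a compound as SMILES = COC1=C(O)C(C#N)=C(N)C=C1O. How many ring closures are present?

In SMILES, each pair of matching ring-closure digits denotes one ring-closing bond; the number of such bonds equals the number of independent rings.
Ring-closure bonds here: 1.

1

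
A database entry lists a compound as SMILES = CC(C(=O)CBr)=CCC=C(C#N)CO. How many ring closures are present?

In SMILES, each pair of matching ring-closure digits denotes one ring-closing bond; the number of such bonds equals the number of independent rings.
Ring-closure bonds here: 0.

0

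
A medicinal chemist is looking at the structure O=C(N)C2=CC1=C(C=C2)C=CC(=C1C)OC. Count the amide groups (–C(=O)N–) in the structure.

1

The amide motif appears at heavy-atom position 2 in the SMILES.
Other groups present: 1 ether.
Amide count: 1.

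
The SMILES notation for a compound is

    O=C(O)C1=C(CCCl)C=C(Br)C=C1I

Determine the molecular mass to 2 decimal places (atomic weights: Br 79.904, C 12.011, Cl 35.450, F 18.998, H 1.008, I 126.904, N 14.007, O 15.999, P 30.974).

First, the molecular formula is C9H7BrClIO2 (counting implicit H from valence).
  Br: 1 × 79.904 = 79.904
  C: 9 × 12.011 = 108.099
  Cl: 1 × 35.450 = 35.450
  H: 7 × 1.008 = 7.056
  I: 1 × 126.904 = 126.904
  O: 2 × 15.999 = 31.998
Sum: 1×79.904 + 9×12.011 + 1×35.450 + 7×1.008 + 1×126.904 + 2×15.999 = 389.411 → 389.41 g/mol.

389.41 g/mol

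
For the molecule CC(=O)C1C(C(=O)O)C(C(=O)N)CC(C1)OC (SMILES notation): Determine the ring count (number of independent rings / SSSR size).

In SMILES, each pair of matching ring-closure digits denotes one ring-closing bond; the number of such bonds equals the number of independent rings.
Ring-closure bonds here: 1.

1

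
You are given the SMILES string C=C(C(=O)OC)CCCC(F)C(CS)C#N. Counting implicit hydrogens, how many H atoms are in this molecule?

Walk through each heavy atom and fill implicit hydrogens from standard valence (C 4, N 3, O 2, S 2, halogen 1):
  atom 1: C, bond orders sum to 2 (valence 4) → 2 H
  atom 2: C, bond orders sum to 4 (valence 4) → 0 H
  atom 3: C, bond orders sum to 4 (valence 4) → 0 H
  atom 4: O, bond orders sum to 2 (valence 2) → 0 H
  atom 5: O, bond orders sum to 2 (valence 2) → 0 H
  atom 6: C, bond orders sum to 1 (valence 4) → 3 H
  atom 7: C, bond orders sum to 2 (valence 4) → 2 H
  atom 8: C, bond orders sum to 2 (valence 4) → 2 H
  atom 9: C, bond orders sum to 2 (valence 4) → 2 H
  atom 10: C, bond orders sum to 3 (valence 4) → 1 H
  atom 11: F (halogen, monovalent) → 0 H
  atom 12: C, bond orders sum to 3 (valence 4) → 1 H
  atom 13: C, bond orders sum to 2 (valence 4) → 2 H
  atom 14: S, bond orders sum to 1 (valence 2) → 1 H
  atom 15: C, bond orders sum to 4 (valence 4) → 0 H
  atom 16: N, bond orders sum to 3 (valence 3) → 0 H
Total hydrogens: 16.

16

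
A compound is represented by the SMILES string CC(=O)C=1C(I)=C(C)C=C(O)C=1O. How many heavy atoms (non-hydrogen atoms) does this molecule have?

13

Every atom symbol written in the SMILES (organic subset) is one heavy atom; implicit H are not written.
Heavy atoms by element → C:9, I:1, O:3.
Total: 13.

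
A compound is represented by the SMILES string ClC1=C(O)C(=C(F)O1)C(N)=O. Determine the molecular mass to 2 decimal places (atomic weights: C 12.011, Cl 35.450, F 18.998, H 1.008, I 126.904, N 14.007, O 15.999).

First, the molecular formula is C5H3ClFNO3 (counting implicit H from valence).
  C: 5 × 12.011 = 60.055
  Cl: 1 × 35.450 = 35.450
  F: 1 × 18.998 = 18.998
  H: 3 × 1.008 = 3.024
  N: 1 × 14.007 = 14.007
  O: 3 × 15.999 = 47.997
Sum: 5×12.011 + 1×35.450 + 1×18.998 + 3×1.008 + 1×14.007 + 3×15.999 = 179.531 → 179.53 g/mol.

179.53 g/mol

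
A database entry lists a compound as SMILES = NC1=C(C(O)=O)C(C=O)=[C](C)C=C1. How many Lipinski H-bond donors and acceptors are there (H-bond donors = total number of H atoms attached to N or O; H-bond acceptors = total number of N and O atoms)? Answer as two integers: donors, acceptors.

Donors: find every N or O and count the H atoms it carries.
  atom 1 (N): bond orders sum to 1 → 2 H
  atom 5 (O): bond orders sum to 1 → 1 H
  atom 6 (O): bond orders sum to 2 → 0 H
  atom 9 (O): bond orders sum to 2 → 0 H
Lipinski HBD = 3.
Acceptors: N atoms = 1, O atoms = 3 → HBA = 4.

3, 4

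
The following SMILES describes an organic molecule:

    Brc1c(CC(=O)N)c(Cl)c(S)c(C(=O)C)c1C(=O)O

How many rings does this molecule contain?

1

In SMILES, each pair of matching ring-closure digits denotes one ring-closing bond; the number of such bonds equals the number of independent rings.
Ring-closure bonds here: 1.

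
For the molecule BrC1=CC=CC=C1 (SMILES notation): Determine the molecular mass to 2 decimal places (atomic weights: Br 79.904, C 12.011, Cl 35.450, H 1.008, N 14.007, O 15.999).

First, the molecular formula is C6H5Br (counting implicit H from valence).
  Br: 1 × 79.904 = 79.904
  C: 6 × 12.011 = 72.066
  H: 5 × 1.008 = 5.040
Sum: 1×79.904 + 6×12.011 + 5×1.008 = 157.010 → 157.01 g/mol.

157.01 g/mol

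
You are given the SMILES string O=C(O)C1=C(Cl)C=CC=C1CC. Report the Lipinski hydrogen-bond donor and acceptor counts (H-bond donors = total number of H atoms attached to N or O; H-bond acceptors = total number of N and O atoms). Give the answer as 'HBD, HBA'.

1, 2

Donors: find every N or O and count the H atoms it carries.
  atom 1 (O): bond orders sum to 2 → 0 H
  atom 3 (O): bond orders sum to 1 → 1 H
Lipinski HBD = 1.
Acceptors: N atoms = 0, O atoms = 2 → HBA = 2.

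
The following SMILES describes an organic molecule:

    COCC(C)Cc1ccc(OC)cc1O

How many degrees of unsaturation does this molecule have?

Molecular formula: C12H18O3.
DoU = (2C + 2 + N − H − X) / 2, where X is the halogen count and O/S are ignored.
    = (2·12 + 2 + 0 − 18 − 0) / 2 = 8 / 2 = 4.

4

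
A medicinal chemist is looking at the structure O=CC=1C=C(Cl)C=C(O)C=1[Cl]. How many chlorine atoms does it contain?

2

Scan the SMILES for Cl atoms (remember two-letter symbols like Cl and Br are single atoms).
Chlorine count: 2.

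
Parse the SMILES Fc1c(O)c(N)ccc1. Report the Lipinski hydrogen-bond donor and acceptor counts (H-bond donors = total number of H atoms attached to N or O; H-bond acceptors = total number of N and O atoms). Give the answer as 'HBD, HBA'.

Donors: find every N or O and count the H atoms it carries.
  atom 4 (O): bond orders sum to 1 → 1 H
  atom 6 (N): bond orders sum to 1 → 2 H
Lipinski HBD = 3.
Acceptors: N atoms = 1, O atoms = 1 → HBA = 2.

3, 2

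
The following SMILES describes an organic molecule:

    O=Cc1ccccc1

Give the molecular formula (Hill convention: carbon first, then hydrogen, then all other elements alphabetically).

C7H6O

Walk through each heavy atom and fill implicit hydrogens from standard valence (C 4, N 3, O 2, S 2, halogen 1); for lowercase aromatic atoms, an aromatic c carries 1 H when it has two neighbours and 0 H with three, and aromatic n carries 0 H:
  atom 1: O, bond orders sum to 2 (valence 2) → 0 H
  atom 2: C, bond orders sum to 3 (valence 4) → 1 H
  atom 3: aromatic c, 3 neighbours → 0 H
  atom 4: aromatic c, 2 neighbours → 1 H
  atom 5: aromatic c, 2 neighbours → 1 H
  atom 6: aromatic c, 2 neighbours → 1 H
  atom 7: aromatic c, 2 neighbours → 1 H
  atom 8: aromatic c, 2 neighbours → 1 H
Totals → C:7, H:6, O:1.
In Hill order: C7H6O.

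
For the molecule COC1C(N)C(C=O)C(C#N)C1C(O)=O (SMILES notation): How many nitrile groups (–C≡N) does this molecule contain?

1

The nitrile motif appears at heavy-atom position 10 in the SMILES.
Other groups present: 1 aldehyde, 1 carboxylic acid, 1 ether, 1 primary amine.
Nitrile count: 1.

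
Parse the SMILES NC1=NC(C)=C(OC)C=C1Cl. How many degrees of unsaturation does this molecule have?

4

Molecular formula: C7H9ClN2O.
DoU = (2C + 2 + N − H − X) / 2, where X is the halogen count and O/S are ignored.
    = (2·7 + 2 + 2 − 9 − 1) / 2 = 8 / 2 = 4.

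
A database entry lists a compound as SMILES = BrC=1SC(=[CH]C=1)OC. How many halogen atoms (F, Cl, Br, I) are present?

Halogen atoms appear at heavy-atom position 1 (1×Br).
Other groups present: 1 ether.
Halogen count: 1.

1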